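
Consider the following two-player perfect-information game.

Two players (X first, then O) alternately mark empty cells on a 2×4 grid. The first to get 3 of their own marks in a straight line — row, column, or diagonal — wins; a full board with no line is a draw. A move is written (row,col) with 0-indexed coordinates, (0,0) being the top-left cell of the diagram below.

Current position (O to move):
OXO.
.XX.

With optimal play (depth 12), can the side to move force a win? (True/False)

p1 O@[OXO./.XX.]: (0,3)[OXOO/.XX.]-1* (1,0)[OXO./OXX.]-1 (1,3)[OXO./.XXO]-1
p2 X@[OXOO/.XX.]: (1,0)[OXOO/XXX.]+1* (1,3)[OXOO/.XXX]+1
p3 O@[OXOO/XXX.] terminal -1; root [OXO./.XX.] d12

O winning at [OXO./.XX.]: False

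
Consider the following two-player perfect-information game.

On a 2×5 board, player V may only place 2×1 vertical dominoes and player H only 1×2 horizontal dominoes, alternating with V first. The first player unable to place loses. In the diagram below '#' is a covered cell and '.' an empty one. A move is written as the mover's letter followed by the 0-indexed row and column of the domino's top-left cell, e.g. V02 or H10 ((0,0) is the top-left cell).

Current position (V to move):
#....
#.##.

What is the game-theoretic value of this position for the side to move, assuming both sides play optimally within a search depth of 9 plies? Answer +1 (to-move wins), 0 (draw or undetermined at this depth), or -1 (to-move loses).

p1 V@[#..../#.##.]: V01[##.../####.]-1* V04[#...#/#.###]-1
p2 H@[##.../####.]: H02[####./####.]-1 H03[##.##/####.]+1*
p3 V@[##.##/####.] terminal -1; root [#..../#.##.] d9

value(#..../#.##., V) = -1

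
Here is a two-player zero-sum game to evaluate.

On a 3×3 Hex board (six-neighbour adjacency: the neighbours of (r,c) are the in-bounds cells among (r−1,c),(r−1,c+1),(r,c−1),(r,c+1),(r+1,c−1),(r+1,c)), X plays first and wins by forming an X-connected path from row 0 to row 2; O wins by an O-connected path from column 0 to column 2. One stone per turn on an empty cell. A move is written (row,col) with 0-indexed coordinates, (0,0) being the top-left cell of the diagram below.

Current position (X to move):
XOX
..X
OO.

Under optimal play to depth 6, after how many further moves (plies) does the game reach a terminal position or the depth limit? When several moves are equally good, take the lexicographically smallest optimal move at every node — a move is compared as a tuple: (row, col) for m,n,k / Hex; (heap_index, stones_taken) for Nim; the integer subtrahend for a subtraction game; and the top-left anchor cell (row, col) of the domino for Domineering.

PV length from [XOX/..X/OO.]: 1 ply

ply 1, X at XOX/..X/OO. | (1,0)=-1→XOX/X.X/OO.; (1,1)=-1→XOX/.XX/OO.; (2,2)=+1→XOX/..X/OOX*
ply 2: XOX/..X/OOX is terminal -1 (O); from XOX/..X/OO. depth 6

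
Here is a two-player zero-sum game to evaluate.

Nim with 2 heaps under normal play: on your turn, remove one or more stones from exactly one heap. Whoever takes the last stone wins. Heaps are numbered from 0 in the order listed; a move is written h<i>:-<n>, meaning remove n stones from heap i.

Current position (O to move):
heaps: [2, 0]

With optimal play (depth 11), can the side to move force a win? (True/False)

[(2,0)] O move#1: h0:-1:-1/(1,0), h0:-2:+1/(0,0)*
[(0,0)] end (terminal -1, X#2); searched (2,0) to 11

O winning at [(2,0)]: True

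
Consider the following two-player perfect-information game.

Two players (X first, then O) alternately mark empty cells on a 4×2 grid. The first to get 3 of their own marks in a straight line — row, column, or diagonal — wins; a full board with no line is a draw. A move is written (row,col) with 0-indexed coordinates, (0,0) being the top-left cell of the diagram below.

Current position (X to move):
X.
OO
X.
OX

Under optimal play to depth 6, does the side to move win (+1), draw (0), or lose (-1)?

value(X./OO/X./OX, X) = 0

p1 X@[X./OO/X./OX]: (0,1)[XX/OO/X./OX]+0* (2,1)[X./OO/XX/OX]+0
p2 O@[XX/OO/X./OX]: (2,1)[XX/OO/XO/OX]+0*
p3 X@[XX/OO/XO/OX] terminal +0; root [X./OO/X./OX] d6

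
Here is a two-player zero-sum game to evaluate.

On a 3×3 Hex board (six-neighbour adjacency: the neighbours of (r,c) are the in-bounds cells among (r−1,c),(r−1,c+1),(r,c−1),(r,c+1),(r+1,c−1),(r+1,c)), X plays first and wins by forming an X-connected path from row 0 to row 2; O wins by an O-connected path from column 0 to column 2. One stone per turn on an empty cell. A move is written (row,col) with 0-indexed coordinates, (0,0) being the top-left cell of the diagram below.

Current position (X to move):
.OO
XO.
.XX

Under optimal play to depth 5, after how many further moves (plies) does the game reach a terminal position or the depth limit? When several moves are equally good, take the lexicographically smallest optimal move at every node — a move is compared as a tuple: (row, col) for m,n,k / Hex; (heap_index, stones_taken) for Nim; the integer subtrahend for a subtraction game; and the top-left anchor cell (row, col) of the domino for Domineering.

PV length from [.OO/XO./.XX]: 2 plies

p1 X@[.OO/XO./.XX]: (0,0)[XOO/XO./.XX]-1* (1,2)[.OO/XOX/.XX]-1 (2,0)[.OO/XO./XXX]-1
p2 O@[XOO/XO./.XX]: (1,2)[XOO/XOO/.XX]-1 (2,0)[XOO/XO./OXX]+1*
p3 X@[XOO/XO./OXX] terminal -1; root [.OO/XO./.XX] d5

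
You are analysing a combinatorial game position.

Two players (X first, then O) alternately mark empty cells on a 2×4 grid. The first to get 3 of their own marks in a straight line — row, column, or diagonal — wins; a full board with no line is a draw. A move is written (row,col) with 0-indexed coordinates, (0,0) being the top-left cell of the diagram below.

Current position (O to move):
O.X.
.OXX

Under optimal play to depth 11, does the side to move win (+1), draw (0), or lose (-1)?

p1 O@[O.X./.OXX]: (0,1)[OOX./.OXX]+0* (0,3)[O.XO/.OXX]+0 (1,0)[O.X./OOXX]+0
p2 X@[OOX./.OXX]: (0,3)[OOXX/.OXX]+0* (1,0)[OOX./XOXX]+0
p3 O@[OOXX/.OXX]: (1,0)[OOXX/OOXX]+0*
p4 X@[OOXX/OOXX] terminal +0; root [O.X./.OXX] d11

value(O.X./.OXX, O) = 0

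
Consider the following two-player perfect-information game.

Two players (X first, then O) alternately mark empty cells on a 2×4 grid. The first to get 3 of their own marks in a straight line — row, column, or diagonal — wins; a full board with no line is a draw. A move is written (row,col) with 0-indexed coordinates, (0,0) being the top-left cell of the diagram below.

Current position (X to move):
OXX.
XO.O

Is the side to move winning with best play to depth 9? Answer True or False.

[OXX./XO.O] X move#1: (0,3):+1/OXXX/XO.O*, (1,2):+0/OXX./XOXO
[OXXX/XO.O] end (terminal -1, O#2); searched OXX./XO.O to 9

X winning at [OXX./XO.O]: True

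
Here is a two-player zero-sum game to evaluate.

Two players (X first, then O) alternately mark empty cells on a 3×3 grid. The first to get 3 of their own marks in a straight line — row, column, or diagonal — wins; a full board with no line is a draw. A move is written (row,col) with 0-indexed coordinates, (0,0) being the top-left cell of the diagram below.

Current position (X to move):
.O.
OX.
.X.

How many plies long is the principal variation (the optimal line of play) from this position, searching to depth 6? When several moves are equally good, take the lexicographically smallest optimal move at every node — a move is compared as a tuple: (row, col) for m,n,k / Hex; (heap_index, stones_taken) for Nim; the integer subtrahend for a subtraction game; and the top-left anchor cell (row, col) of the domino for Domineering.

PV length from [.O./OX./.X.]: 3 plies

ply 1, X at .O./OX./.X. | (0,0)=+0→XO./OX./.X.; (0,2)=+0→.OX/OX./.X.; (1,2)=-1→.O./OXX/.X.; (2,0)=+1→.O./OX./XX.*; (2,2)=+1→.O./OX./.XX
ply 2, O at .O./OX./XX. | (0,0)=-1→OO./OX./XX.*; (0,2)=-1→.OO/OX./XX.; (1,2)=-1→.O./OXO/XX.; (2,2)=-1→.O./OX./XXO
ply 3, X at OO./OX./XX. | (0,2)=+1→OOX/OX./XX.*; (1,2)=-1→OO./OXX/XX.; (2,2)=+1→OO./OX./XXX
ply 4: OOX/OX./XX. is terminal -1 (O); from .O./OX./.X. depth 6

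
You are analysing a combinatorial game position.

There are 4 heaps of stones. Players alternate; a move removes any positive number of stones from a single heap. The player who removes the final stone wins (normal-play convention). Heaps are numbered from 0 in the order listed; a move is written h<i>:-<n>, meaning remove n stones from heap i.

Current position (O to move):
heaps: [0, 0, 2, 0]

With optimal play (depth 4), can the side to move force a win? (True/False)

p1 O@[(0,0,2,0)]: h2:-1[(0,0,1,0)]-1 h2:-2[(0,0,0,0)]+1*
p2 X@[(0,0,0,0)] terminal -1; root [(0,0,2,0)] d4

O winning at [(0,0,2,0)]: True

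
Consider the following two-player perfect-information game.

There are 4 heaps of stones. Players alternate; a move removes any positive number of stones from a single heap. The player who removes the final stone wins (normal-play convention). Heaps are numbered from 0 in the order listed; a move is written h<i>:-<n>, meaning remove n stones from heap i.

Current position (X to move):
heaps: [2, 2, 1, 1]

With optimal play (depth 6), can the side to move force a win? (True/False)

X winning at [(2,2,1,1)]: False

ply 1, X at (2,2,1,1) | h0:-1=-1→(1,2,1,1)*; h0:-2=-1→(0,2,1,1); h1:-1=-1→(2,1,1,1); h1:-2=-1→(2,0,1,1); h2:-1=-1→(2,2,0,1); h3:-1=-1→(2,2,1,0)
ply 2, O at (1,2,1,1) | h0:-1=-1→(0,2,1,1); h1:-1=+1→(1,1,1,1)*; h1:-2=-1→(1,0,1,1); h2:-1=-1→(1,2,0,1); h3:-1=-1→(1,2,1,0)
ply 3, X at (1,1,1,1) | h0:-1=-1→(0,1,1,1)*; h1:-1=-1→(1,0,1,1); h2:-1=-1→(1,1,0,1); h3:-1=-1→(1,1,1,0)
ply 4, O at (0,1,1,1) | h1:-1=+1→(0,0,1,1)*; h2:-1=+1→(0,1,0,1); h3:-1=+1→(0,1,1,0)
ply 5, X at (0,0,1,1) | h2:-1=-1→(0,0,0,1)*; h3:-1=-1→(0,0,1,0)
ply 6, O at (0,0,0,1) | h3:-1=+1→(0,0,0,0)*
ply 7: (0,0,0,0) is terminal -1 (X); from (2,2,1,1) depth 6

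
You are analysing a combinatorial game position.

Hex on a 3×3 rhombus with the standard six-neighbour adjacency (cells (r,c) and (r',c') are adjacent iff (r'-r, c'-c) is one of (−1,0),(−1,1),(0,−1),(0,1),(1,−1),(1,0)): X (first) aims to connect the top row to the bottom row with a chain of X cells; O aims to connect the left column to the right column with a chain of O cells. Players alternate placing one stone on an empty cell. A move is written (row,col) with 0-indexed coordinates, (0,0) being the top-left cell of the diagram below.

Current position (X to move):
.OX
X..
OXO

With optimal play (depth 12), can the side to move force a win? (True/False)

[.OX/X../OXO] X move#1: (0,0):+1/XOX/X../OXO*, (1,1):+1/.OX/XX./OXO, (1,2):+1/.OX/X.X/OXO
[XOX/X../OXO] O move#2: (1,1):-1/XOX/XO./OXO*, (1,2):-1/XOX/X.O/OXO
[XOX/XO./OXO] X move#3: (1,2):+1/XOX/XOX/OXO*
[XOX/XOX/OXO] end (terminal -1, O#4); searched .OX/X../OXO to 12

X winning at [.OX/X../OXO]: True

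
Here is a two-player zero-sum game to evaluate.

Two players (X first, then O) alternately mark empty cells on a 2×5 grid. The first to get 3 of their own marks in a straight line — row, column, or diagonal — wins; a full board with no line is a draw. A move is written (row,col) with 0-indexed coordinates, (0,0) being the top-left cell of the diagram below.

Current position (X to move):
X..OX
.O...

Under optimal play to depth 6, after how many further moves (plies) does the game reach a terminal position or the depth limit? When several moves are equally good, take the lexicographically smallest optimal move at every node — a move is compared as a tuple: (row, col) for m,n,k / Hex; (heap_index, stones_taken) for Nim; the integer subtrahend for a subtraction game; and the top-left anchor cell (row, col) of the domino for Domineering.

[X..OX/.O...] X move#1: (0,1):+0/XX.OX/.O...*, (0,2):+0/X.XOX/.O..., (1,0):+0/X..OX/XO..., (1,2):+0/X..OX/.OX.., (1,3):+0/X..OX/.O.X., (1,4):-1/X..OX/.O..X
[XX.OX/.O...] O move#2: (0,2):+0/XXOOX/.O...*, (1,0):-1/XX.OX/OO..., (1,2):-1/XX.OX/.OO.., (1,3):-1/XX.OX/.O.O., (1,4):-1/XX.OX/.O..O
[XXOOX/.O...] X move#3: (1,0):+0/XXOOX/XO...*, (1,2):+0/XXOOX/.OX.., (1,3):+0/XXOOX/.O.X., (1,4):-1/XXOOX/.O..X
[XXOOX/XO...] O move#4: (1,2):+0/XXOOX/XOO..*, (1,3):+0/XXOOX/XO.O., (1,4):+0/XXOOX/XO..O
[XXOOX/XOO..] X move#5: (1,3):+0/XXOOX/XOOX.*, (1,4):-1/XXOOX/XOO.X
[XXOOX/XOOX.] O move#6: (1,4):+0/XXOOX/XOOXO*
[XXOOX/XOOXO] end (terminal +0, X#7); searched X..OX/.O... to 6

PV length from [X..OX/.O...]: 6 plies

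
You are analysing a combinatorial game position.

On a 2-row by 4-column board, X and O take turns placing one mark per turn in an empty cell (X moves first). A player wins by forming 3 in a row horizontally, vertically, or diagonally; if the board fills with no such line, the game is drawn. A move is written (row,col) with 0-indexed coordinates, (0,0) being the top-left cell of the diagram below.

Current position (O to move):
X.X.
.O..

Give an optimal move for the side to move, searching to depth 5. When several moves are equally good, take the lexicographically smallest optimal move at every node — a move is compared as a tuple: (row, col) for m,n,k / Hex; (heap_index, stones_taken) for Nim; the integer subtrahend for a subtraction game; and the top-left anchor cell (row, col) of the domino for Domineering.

[X.X./.O..] O move#1: (0,1):+0/XOX./.O..*, (0,3):-1/X.XO/.O.., (1,0):-1/X.X./OO.., (1,2):-1/X.X./.OO., (1,3):-1/X.X./.O.O
[XOX./.O..] X move#2: (0,3):-1/XOXX/.O.., (1,0):+0/XOX./XO..*, (1,2):+0/XOX./.OX., (1,3):+0/XOX./.O.X
[XOX./XO..] O move#3: (0,3):+0/XOXO/XO..*, (1,2):+0/XOX./XOO., (1,3):+0/XOX./XO.O
[XOXO/XO..] X move#4: (1,2):+0/XOXO/XOX.*, (1,3):+0/XOXO/XO.X
[XOXO/XOX.] O move#5: (1,3):+0/XOXO/XOXO*
[XOXO/XOXO] end (terminal +0, X#6); searched X.X./.O.. to 5

O's best at [X.X./.O..]: (0,1)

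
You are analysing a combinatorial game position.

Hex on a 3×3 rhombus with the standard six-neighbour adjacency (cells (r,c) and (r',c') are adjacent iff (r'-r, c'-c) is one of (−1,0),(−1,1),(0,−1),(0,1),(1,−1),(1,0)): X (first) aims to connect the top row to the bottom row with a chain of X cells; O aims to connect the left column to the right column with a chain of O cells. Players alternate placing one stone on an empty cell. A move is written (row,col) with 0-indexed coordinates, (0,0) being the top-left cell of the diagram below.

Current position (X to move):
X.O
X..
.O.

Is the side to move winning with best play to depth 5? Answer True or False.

[X.O/X../.O.] X move#1: (0,1):-1/XXO/X../.O., (1,1):-1/X.O/XX./.O., (1,2):-1/X.O/X.X/.O., (2,0):+1/X.O/X../XO.*, (2,2):-1/X.O/X../.OX
[X.O/X../XO.] end (terminal -1, O#2); searched X.O/X../.O. to 5

X winning at [X.O/X../.O.]: True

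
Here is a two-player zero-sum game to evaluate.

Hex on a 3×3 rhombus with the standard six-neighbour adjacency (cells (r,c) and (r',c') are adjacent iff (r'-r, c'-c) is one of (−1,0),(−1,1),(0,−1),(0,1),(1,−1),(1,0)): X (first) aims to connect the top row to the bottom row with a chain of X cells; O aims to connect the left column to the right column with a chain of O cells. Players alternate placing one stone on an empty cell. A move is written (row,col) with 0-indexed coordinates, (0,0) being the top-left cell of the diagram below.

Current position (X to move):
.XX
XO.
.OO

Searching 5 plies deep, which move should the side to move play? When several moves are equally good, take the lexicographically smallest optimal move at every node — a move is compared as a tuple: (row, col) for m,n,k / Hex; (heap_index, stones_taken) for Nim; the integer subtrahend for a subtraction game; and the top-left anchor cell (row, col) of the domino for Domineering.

[.XX/XO./.OO] X move#1: (0,0):-1/XXX/XO./.OO, (1,2):-1/.XX/XOX/.OO, (2,0):+1/.XX/XO./XOO*
[.XX/XO./XOO] end (terminal -1, O#2); searched .XX/XO./.OO to 5

X's best at [.XX/XO./.OO]: (2,0)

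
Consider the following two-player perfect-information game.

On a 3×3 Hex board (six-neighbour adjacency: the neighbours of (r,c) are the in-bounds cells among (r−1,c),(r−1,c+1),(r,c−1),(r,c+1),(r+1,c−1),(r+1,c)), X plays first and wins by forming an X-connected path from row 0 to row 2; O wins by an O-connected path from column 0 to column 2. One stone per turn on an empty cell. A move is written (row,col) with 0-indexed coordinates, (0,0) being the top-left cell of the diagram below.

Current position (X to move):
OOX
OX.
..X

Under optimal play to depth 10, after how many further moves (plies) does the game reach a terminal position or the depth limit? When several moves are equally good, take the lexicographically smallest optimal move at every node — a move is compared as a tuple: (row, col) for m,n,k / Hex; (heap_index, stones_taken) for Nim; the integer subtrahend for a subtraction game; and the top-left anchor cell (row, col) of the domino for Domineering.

PV length from [OOX/OX./..X]: 1 ply

ply 1, X at OOX/OX./..X | (1,2)=+1→OOX/OXX/..X*; (2,0)=+1→OOX/OX./X.X; (2,1)=+1→OOX/OX./.XX
ply 2: OOX/OXX/..X is terminal -1 (O); from OOX/OX./..X depth 10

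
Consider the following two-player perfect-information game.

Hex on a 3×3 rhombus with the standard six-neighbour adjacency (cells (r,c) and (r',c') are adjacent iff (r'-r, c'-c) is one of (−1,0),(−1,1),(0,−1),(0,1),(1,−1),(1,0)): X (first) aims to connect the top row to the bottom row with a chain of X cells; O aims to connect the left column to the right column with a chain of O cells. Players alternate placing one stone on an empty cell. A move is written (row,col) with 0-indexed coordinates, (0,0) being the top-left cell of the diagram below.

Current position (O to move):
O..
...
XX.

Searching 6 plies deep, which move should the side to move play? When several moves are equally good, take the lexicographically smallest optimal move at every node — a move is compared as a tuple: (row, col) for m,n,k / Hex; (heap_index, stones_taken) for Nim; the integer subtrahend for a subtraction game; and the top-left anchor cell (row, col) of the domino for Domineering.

O's best at [O../.../XX.]: (1,1)

ply 1, O at O../.../XX. | (0,1)=-1→OO./.../XX.; (0,2)=-1→O.O/.../XX.; (1,0)=-1→O../O../XX.; (1,1)=+1→O../.O./XX.*; (1,2)=-1→O../..O/XX.; (2,2)=-1→O../.../XXO
ply 2, X at O../.O./XX. | (0,1)=-1→OX./.O./XX.*; (0,2)=-1→O.X/.O./XX.; (1,0)=-1→O../XO./XX.; (1,2)=-1→O../.OX/XX.; (2,2)=-1→O../.O./XXX
ply 3, O at OX./.O./XX. | (0,2)=-1→OXO/.O./XX.; (1,0)=+1→OX./OO./XX.*; (1,2)=-1→OX./.OO/XX.; (2,2)=-1→OX./.O./XXO
ply 4, X at OX./OO./XX. | (0,2)=-1→OXX/OO./XX.*; (1,2)=-1→OX./OOX/XX.; (2,2)=-1→OX./OO./XXX
ply 5, O at OXX/OO./XX. | (1,2)=+1→OXX/OOO/XX.*; (2,2)=-1→OXX/OO./XXO
ply 6: OXX/OOO/XX. is terminal -1 (X); from O../.../XX. depth 6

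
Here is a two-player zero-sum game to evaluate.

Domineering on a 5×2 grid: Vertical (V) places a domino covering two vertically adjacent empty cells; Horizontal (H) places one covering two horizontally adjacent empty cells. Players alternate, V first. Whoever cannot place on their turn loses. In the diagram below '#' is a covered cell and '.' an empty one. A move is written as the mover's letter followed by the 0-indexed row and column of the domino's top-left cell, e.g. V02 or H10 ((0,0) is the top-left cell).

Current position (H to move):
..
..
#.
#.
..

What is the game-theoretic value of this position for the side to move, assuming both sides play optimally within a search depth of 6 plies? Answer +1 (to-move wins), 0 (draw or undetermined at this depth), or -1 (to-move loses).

[../../#./#./..] H move#1: H00:+1/##/../#./#./..*, H10:+1/../##/#./#./.., H40:-1/../../#./#./##
[##/../#./#./..] V move#2: V11:-1/##/.#/##/#./..*, V21:-1/##/../##/##/.., V31:-1/##/../#./##/.#
[##/.#/##/#./..] H move#3: H40:+1/##/.#/##/#./##*
[##/.#/##/#./##] end (terminal -1, V#4); searched ../../#./#./.. to 6

value(../../#./#./.., H) = +1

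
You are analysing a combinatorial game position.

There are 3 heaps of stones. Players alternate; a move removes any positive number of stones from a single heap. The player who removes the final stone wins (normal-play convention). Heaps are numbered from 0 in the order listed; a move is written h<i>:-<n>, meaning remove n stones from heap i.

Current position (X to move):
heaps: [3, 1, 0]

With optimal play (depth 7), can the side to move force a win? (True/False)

X winning at [(3,1,0)]: True

[(3,1,0)] X move#1: h0:-1:-1/(2,1,0), h0:-2:+1/(1,1,0)*, h0:-3:-1/(0,1,0), h1:-1:-1/(3,0,0)
[(1,1,0)] O move#2: h0:-1:-1/(0,1,0)*, h1:-1:-1/(1,0,0)
[(0,1,0)] X move#3: h1:-1:+1/(0,0,0)*
[(0,0,0)] end (terminal -1, O#4); searched (3,1,0) to 7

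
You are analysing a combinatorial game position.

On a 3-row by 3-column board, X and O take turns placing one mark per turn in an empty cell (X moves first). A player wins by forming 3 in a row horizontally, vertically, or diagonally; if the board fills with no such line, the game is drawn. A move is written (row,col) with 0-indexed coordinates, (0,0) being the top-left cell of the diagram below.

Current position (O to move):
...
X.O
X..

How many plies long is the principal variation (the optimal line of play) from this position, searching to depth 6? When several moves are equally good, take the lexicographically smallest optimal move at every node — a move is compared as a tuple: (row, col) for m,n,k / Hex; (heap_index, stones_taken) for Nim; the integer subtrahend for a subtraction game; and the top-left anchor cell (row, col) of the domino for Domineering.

ply 1, O at .../X.O/X.. | (0,0)=+0→O../X.O/X..*; (0,1)=-1→.O./X.O/X..; (0,2)=-1→..O/X.O/X..; (1,1)=-1→.../XOO/X..; (2,1)=-1→.../X.O/XO.; (2,2)=-1→.../X.O/X.O
ply 2, X at O../X.O/X.. | (0,1)=-1→OX./X.O/X..; (0,2)=+0→O.X/X.O/X..*; (1,1)=-1→O../XXO/X..; (2,1)=-1→O../X.O/XX.; (2,2)=+0→O../X.O/X.X
ply 3, O at O.X/X.O/X.. | (0,1)=-1→OOX/X.O/X..; (1,1)=+0→O.X/XOO/X..*; (2,1)=-1→O.X/X.O/XO.; (2,2)=-1→O.X/X.O/X.O
ply 4, X at O.X/XOO/X.. | (0,1)=-1→OXX/XOO/X..; (2,1)=-1→O.X/XOO/XX.; (2,2)=+0→O.X/XOO/X.X*
ply 5, O at O.X/XOO/X.X | (0,1)=-1→OOX/XOO/X.X; (2,1)=+0→O.X/XOO/XOX*
ply 6, X at O.X/XOO/XOX | (0,1)=+0→OXX/XOO/XOX*
ply 7: OXX/XOO/XOX is terminal +0 (O); from .../X.O/X.. depth 6

PV length from [.../X.O/X..]: 6 plies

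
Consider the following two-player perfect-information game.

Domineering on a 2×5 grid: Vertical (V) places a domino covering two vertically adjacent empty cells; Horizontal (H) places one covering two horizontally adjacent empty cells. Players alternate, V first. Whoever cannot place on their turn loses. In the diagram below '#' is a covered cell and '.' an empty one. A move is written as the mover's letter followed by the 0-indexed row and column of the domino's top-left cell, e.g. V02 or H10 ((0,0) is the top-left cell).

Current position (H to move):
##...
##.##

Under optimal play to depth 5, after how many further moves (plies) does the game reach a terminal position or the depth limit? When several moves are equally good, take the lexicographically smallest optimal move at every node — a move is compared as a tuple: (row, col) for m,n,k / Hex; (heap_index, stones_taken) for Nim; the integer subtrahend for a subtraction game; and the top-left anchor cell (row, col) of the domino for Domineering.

[##.../##.##] H move#1: H02:+1/####./##.##*, H03:-1/##.##/##.##
[####./##.##] end (terminal -1, V#2); searched ##.../##.## to 5

PV length from [##.../##.##]: 1 ply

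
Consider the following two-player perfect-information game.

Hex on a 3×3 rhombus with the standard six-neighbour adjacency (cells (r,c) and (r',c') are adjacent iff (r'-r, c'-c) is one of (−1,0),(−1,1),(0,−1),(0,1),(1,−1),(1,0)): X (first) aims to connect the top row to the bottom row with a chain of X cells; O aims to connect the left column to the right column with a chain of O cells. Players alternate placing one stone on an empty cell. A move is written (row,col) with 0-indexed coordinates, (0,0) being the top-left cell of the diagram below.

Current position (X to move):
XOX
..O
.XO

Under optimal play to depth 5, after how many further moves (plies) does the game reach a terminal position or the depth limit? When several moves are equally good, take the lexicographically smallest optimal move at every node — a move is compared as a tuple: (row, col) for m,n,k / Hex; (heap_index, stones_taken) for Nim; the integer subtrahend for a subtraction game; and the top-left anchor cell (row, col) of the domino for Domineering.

PV length from [XOX/..O/.XO]: 3 plies

ply 1, X at XOX/..O/.XO | (1,0)=+1→XOX/X.O/.XO*; (1,1)=+1→XOX/.XO/.XO; (2,0)=+1→XOX/..O/XXO
ply 2, O at XOX/X.O/.XO | (1,1)=-1→XOX/XOO/.XO*; (2,0)=-1→XOX/X.O/OXO
ply 3, X at XOX/XOO/.XO | (2,0)=+1→XOX/XOO/XXO*
ply 4: XOX/XOO/XXO is terminal -1 (O); from XOX/..O/.XO depth 5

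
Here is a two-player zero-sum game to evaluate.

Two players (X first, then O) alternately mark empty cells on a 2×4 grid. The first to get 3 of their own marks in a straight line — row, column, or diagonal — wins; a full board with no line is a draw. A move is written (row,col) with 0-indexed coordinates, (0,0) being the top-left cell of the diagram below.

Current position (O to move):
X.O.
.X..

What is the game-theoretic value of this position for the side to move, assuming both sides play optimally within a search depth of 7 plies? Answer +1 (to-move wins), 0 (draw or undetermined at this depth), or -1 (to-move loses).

[X.O./.X..] O move#1: (0,1):+0/XOO./.X..*, (0,3):+0/X.OO/.X.., (1,0):+0/X.O./OX.., (1,2):+0/X.O./.XO., (1,3):+0/X.O./.X.O
[XOO./.X..] X move#2: (0,3):+0/XOOX/.X..*, (1,0):-1/XOO./XX.., (1,2):-1/XOO./.XX., (1,3):-1/XOO./.X.X
[XOOX/.X..] O move#3: (1,0):+0/XOOX/OX..*, (1,2):+0/XOOX/.XO., (1,3):+0/XOOX/.X.O
[XOOX/OX..] X move#4: (1,2):+0/XOOX/OXX.*, (1,3):+0/XOOX/OX.X
[XOOX/OXX.] O move#5: (1,3):+0/XOOX/OXXO*
[XOOX/OXXO] end (terminal +0, X#6); searched X.O./.X.. to 7

value(X.O./.X.., O) = 0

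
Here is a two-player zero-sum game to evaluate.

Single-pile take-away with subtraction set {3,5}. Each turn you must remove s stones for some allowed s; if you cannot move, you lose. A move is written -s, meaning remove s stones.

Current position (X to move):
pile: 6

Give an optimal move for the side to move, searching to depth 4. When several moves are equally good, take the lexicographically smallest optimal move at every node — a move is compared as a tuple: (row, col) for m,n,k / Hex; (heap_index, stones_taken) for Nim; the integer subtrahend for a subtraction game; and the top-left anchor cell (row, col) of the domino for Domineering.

X's best at [6]: -5

[6] X move#1: -3:-1/3, -5:+1/1*
[1] end (terminal -1, O#2); searched 6 to 4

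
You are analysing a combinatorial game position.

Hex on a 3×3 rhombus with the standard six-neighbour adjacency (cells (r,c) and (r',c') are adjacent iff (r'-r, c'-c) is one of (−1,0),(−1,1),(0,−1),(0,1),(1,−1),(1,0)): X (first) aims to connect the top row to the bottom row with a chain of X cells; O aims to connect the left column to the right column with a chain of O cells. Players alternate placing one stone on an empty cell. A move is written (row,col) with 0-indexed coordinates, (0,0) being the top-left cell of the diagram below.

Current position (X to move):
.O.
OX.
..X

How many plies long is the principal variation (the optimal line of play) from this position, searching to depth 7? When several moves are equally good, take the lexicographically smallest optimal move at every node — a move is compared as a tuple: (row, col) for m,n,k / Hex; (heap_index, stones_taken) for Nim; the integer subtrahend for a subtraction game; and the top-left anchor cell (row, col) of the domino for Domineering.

PV length from [.O./OX./..X]: 3 plies

[.O./OX./..X] X move#1: (0,0):-1/XO./OX./..X, (0,2):+1/.OX/OX./..X*, (1,2):-1/.O./OXX/..X, (2,0):-1/.O./OX./X.X, (2,1):-1/.O./OX./.XX
[.OX/OX./..X] O move#2: (0,0):-1/OOX/OX./..X*, (1,2):-1/.OX/OXO/..X, (2,0):-1/.OX/OX./O.X, (2,1):-1/.OX/OX./.OX
[OOX/OX./..X] X move#3: (1,2):+1/OOX/OXX/..X*, (2,0):+1/OOX/OX./X.X, (2,1):+1/OOX/OX./.XX
[OOX/OXX/..X] end (terminal -1, O#4); searched .O./OX./..X to 7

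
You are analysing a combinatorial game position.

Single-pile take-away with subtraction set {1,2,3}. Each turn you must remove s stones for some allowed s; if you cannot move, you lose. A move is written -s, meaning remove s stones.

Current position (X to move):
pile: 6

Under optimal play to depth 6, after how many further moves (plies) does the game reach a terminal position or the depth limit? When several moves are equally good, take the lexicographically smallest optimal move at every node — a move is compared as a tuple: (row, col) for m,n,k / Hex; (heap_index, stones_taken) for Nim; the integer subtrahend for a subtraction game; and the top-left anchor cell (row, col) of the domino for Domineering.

PV length from [6]: 3 plies

p1 X@[6]: -1[5]-1 -2[4]+1* -3[3]-1
p2 O@[4]: -1[3]-1* -2[2]-1 -3[1]-1
p3 X@[3]: -1[2]-1 -2[1]-1 -3[0]+1*
p4 O@[0] terminal -1; root [6] d6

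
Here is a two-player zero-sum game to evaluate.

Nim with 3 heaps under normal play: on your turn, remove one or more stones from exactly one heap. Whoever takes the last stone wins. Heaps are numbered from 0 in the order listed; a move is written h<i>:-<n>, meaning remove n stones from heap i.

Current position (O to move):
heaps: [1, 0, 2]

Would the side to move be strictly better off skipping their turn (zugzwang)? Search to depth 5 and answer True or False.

zugzwang((1,0,2), O) = False

[(1,0,2)] O move#1: h0:-1:-1/(0,0,2), h2:-1:+1/(1,0,1)*, h2:-2:-1/(1,0,0)
[(1,0,1)] X move#2: h0:-1:-1/(0,0,1)*, h2:-1:-1/(1,0,0)
[(0,0,1)] O move#3: h2:-1:+1/(0,0,0)*
[(0,0,0)] end (terminal -1, X#4); searched (1,0,2) to 5
pass branch (X moves first from the same position):
  | [(1,0,2)] X move#1: h0:-1:-1/(0,0,2), h2:-1:+1/(1,0,1)*, h2:-2:-1/(1,0,0)
  | [(1,0,1)] O move#2: h0:-1:-1/(0,0,1)*, h2:-1:-1/(1,0,0)
  | [(0,0,1)] X move#3: h2:-1:+1/(0,0,0)*
  | [(0,0,0)] end (terminal -1, O#4); searched (1,0,2) to 5
O moving scores +1; O passing scores -1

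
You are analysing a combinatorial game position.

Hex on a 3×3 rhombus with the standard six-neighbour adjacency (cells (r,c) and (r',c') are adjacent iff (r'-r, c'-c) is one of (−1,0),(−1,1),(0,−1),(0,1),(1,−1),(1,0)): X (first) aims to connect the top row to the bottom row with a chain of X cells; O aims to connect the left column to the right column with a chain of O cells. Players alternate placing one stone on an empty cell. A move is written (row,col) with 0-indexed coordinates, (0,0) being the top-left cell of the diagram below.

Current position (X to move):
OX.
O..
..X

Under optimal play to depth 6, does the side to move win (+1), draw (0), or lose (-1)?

[OX./O../..X] X move#1: (0,2):+1/OXX/O../..X*, (1,1):+1/OX./OX./..X, (1,2):+1/OX./O.X/..X, (2,0):-1/OX./O../X.X, (2,1):-1/OX./O../.XX
[OXX/O../..X] O move#2: (1,1):-1/OXX/OO./..X*, (1,2):-1/OXX/O.O/..X, (2,0):-1/OXX/O../O.X, (2,1):-1/OXX/O../.OX
[OXX/OO./..X] X move#3: (1,2):+1/OXX/OOX/..X*, (2,0):-1/OXX/OO./X.X, (2,1):-1/OXX/OO./.XX
[OXX/OOX/..X] end (terminal -1, O#4); searched OX./O../..X to 6

value(OX./O../..X, X) = +1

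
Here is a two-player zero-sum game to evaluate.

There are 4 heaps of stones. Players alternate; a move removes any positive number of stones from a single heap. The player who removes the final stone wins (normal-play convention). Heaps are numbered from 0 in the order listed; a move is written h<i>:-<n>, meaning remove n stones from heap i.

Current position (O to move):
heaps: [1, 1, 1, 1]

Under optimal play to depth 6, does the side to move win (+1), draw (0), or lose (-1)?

[(1,1,1,1)] O move#1: h0:-1:-1/(0,1,1,1)*, h1:-1:-1/(1,0,1,1), h2:-1:-1/(1,1,0,1), h3:-1:-1/(1,1,1,0)
[(0,1,1,1)] X move#2: h1:-1:+1/(0,0,1,1)*, h2:-1:+1/(0,1,0,1), h3:-1:+1/(0,1,1,0)
[(0,0,1,1)] O move#3: h2:-1:-1/(0,0,0,1)*, h3:-1:-1/(0,0,1,0)
[(0,0,0,1)] X move#4: h3:-1:+1/(0,0,0,0)*
[(0,0,0,0)] end (terminal -1, O#5); searched (1,1,1,1) to 6

value((1,1,1,1), O) = -1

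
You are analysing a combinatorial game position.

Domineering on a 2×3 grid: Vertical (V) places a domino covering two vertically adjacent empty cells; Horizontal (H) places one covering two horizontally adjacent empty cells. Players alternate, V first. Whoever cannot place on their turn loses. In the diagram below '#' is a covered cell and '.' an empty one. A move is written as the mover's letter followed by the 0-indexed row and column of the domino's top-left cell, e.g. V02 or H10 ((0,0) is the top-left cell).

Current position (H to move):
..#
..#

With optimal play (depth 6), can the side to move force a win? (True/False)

p1 H@[..#/..#]: H00[###/..#]+1* H10[..#/###]+1
p2 V@[###/..#] terminal -1; root [..#/..#] d6

H winning at [..#/..#]: True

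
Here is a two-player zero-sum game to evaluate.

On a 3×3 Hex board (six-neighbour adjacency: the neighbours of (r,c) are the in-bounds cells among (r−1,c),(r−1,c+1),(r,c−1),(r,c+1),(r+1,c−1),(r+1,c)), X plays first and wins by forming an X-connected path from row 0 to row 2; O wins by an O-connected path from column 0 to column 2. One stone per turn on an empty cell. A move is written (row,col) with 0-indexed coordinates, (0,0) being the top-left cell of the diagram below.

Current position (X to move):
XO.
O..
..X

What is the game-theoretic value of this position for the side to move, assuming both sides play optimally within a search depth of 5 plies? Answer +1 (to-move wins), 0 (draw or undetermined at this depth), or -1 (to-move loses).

[XO./O../..X] X move#1: (0,2):+1/XOX/O../..X*, (1,1):-1/XO./OX./..X, (1,2):-1/XO./O.X/..X, (2,0):-1/XO./O../X.X, (2,1):-1/XO./O../.XX
[XOX/O../..X] O move#2: (1,1):-1/XOX/OO./..X*, (1,2):-1/XOX/O.O/..X, (2,0):-1/XOX/O../O.X, (2,1):-1/XOX/O../.OX
[XOX/OO./..X] X move#3: (1,2):+1/XOX/OOX/..X*, (2,0):-1/XOX/OO./X.X, (2,1):-1/XOX/OO./.XX
[XOX/OOX/..X] end (terminal -1, O#4); searched XO./O../..X to 5

value(XO./O../..X, X) = +1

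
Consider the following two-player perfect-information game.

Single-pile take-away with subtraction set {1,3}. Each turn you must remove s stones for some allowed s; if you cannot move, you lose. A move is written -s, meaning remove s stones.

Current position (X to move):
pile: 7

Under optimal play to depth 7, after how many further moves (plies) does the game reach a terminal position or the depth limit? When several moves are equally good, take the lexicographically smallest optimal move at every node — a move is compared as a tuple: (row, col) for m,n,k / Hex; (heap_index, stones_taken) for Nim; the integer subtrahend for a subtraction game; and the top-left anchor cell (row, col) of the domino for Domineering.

PV length from [7]: 7 plies

p1 X@[7]: -1[6]+1* -3[4]+1
p2 O@[6]: -1[5]-1* -3[3]-1
p3 X@[5]: -1[4]+1* -3[2]+1
p4 O@[4]: -1[3]-1* -3[1]-1
p5 X@[3]: -1[2]+1* -3[0]+1
p6 O@[2]: -1[1]-1*
p7 X@[1]: -1[0]+1*
p8 O@[0] terminal -1; root [7] d7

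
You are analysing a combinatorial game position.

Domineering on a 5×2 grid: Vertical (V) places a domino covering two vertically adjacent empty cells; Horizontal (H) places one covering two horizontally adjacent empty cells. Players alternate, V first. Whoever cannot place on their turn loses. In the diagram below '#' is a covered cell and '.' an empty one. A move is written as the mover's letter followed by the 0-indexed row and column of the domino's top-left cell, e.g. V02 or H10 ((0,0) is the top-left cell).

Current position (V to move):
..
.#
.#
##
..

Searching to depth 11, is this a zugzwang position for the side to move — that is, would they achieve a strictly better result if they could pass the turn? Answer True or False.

zugzwang(../.#/.#/##/.., V) = False

ply 1, V at ../.#/.#/##/.. | V00=-1→#./##/.#/##/..*; V10=-1→../##/##/##/..
ply 2, H at #./##/.#/##/.. | H40=+1→#./##/.#/##/##*
ply 3: #./##/.#/##/## is terminal -1 (V); from ../.#/.#/##/.. depth 11
if V skipped the turn, H would face:
~ ply 1, H at ../.#/.#/##/.. | H00=+1→##/.#/.#/##/..*; H40=-1→../.#/.#/##/##
~ ply 2, V at ##/.#/.#/##/.. | V10=-1→##/##/##/##/..*
~ ply 3, H at ##/##/##/##/.. | H40=+1→##/##/##/##/##*
~ ply 4: ##/##/##/##/## is terminal -1 (V); from ../.#/.#/##/.. depth 11
compare (V): move=-1 vs pass=-1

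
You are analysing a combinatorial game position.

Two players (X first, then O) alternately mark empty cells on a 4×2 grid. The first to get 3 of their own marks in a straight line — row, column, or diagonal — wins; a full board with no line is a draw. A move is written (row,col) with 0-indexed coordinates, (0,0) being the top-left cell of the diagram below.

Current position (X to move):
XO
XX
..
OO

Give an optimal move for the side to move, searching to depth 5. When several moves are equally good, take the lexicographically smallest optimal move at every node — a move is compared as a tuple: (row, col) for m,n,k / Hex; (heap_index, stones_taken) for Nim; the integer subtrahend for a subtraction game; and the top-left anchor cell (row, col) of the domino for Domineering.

[XO/XX/../OO] X move#1: (2,0):+1/XO/XX/X./OO*, (2,1):+0/XO/XX/.X/OO
[XO/XX/X./OO] end (terminal -1, O#2); searched XO/XX/../OO to 5

X's best at [XO/XX/../OO]: (2,0)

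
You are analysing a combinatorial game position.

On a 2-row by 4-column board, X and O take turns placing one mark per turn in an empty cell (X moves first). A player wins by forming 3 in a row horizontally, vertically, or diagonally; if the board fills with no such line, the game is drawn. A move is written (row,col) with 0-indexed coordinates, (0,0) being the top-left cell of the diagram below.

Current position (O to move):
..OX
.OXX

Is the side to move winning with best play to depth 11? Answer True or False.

O winning at [..OX/.OXX]: False

[..OX/.OXX] O move#1: (0,0):+0/O.OX/.OXX*, (0,1):+0/.OOX/.OXX, (1,0):+0/..OX/OOXX
[O.OX/.OXX] X move#2: (0,1):+0/OXOX/.OXX*, (1,0):-1/O.OX/XOXX
[OXOX/.OXX] O move#3: (1,0):+0/OXOX/OOXX*
[OXOX/OOXX] end (terminal +0, X#4); searched ..OX/.OXX to 11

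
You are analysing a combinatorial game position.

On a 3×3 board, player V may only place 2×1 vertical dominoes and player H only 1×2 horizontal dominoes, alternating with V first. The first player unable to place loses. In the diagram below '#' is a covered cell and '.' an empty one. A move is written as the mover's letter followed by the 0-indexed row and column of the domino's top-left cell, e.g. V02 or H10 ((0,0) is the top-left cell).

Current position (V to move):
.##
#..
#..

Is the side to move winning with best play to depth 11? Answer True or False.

p1 V@[.##/#../#..]: V11[.##/##./##.]+1* V12[.##/#.#/#.#]+1
p2 H@[.##/##./##.] terminal -1; root [.##/#../#..] d11

V winning at [.##/#../#..]: True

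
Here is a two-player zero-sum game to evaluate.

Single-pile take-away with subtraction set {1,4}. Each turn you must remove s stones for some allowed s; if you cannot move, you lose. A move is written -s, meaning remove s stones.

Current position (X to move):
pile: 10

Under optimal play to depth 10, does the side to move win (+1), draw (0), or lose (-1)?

value(10, X) = -1

ply 1, X at 10 | -1=-1→9*; -4=-1→6
ply 2, O at 9 | -1=-1→8; -4=+1→5*
ply 3, X at 5 | -1=-1→4*; -4=-1→1
ply 4, O at 4 | -1=-1→3; -4=+1→0*
ply 5: 0 is terminal -1 (X); from 10 depth 10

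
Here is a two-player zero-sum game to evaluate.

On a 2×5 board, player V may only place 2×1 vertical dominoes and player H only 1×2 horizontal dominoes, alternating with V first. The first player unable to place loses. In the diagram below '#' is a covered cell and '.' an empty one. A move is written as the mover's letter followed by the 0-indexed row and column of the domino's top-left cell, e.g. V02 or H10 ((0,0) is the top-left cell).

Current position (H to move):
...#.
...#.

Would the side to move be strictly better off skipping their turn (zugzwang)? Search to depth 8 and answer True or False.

ply 1, H at ...#./...#. | H00=-1→##.#./...#.*; H01=-1→.###./...#.; H10=-1→...#./##.#.; H11=-1→...#./.###.
ply 2, V at ##.#./...#. | V02=+1→####./..##.*; V04=-1→##.##/...##
ply 3, H at ####./..##. | H10=-1→####./####.*
ply 4, V at ####./####. | V04=+1→#####/#####*
ply 5: #####/##### is terminal -1 (H); from ...#./...#. depth 8
suppose H passes — search the same position with V to move:
pass> ply 1, V at ...#./...#. | V00=-1→#..#./#..#.; V01=+1→.#.#./.#.#.*; V02=-1→..##./..##.; V04=-1→...##/...##
pass> ply 2: .#.#./.#.#. is terminal -1 (H); from ...#./...#. depth 8
for H: play -1, pass -1

zugzwang(...#./...#., H) = False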